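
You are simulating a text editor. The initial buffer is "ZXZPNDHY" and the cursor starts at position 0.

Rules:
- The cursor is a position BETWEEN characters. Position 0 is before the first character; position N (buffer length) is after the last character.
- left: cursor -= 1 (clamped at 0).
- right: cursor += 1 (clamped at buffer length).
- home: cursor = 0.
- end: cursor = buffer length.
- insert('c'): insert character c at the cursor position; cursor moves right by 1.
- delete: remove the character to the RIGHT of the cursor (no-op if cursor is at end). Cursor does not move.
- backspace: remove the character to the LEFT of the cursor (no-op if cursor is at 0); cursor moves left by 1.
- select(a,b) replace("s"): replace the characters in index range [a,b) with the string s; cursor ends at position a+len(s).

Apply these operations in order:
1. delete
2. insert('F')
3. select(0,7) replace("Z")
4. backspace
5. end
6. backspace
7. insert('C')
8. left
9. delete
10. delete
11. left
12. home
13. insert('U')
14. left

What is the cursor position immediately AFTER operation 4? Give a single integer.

Answer: 0

Derivation:
After op 1 (delete): buf='XZPNDHY' cursor=0
After op 2 (insert('F')): buf='FXZPNDHY' cursor=1
After op 3 (select(0,7) replace("Z")): buf='ZY' cursor=1
After op 4 (backspace): buf='Y' cursor=0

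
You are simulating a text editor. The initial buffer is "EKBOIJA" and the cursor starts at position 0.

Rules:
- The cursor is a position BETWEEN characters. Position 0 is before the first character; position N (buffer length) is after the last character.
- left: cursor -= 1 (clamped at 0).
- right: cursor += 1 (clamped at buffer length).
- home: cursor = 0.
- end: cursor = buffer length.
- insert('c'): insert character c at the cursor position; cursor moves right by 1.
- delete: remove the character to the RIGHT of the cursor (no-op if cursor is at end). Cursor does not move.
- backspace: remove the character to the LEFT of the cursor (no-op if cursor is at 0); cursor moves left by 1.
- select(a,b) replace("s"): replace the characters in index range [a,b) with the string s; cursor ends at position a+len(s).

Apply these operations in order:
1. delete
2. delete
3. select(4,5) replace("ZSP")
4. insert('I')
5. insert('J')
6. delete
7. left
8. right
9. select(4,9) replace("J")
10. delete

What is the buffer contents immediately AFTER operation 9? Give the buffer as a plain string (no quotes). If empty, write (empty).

After op 1 (delete): buf='KBOIJA' cursor=0
After op 2 (delete): buf='BOIJA' cursor=0
After op 3 (select(4,5) replace("ZSP")): buf='BOIJZSP' cursor=7
After op 4 (insert('I')): buf='BOIJZSPI' cursor=8
After op 5 (insert('J')): buf='BOIJZSPIJ' cursor=9
After op 6 (delete): buf='BOIJZSPIJ' cursor=9
After op 7 (left): buf='BOIJZSPIJ' cursor=8
After op 8 (right): buf='BOIJZSPIJ' cursor=9
After op 9 (select(4,9) replace("J")): buf='BOIJJ' cursor=5

Answer: BOIJJ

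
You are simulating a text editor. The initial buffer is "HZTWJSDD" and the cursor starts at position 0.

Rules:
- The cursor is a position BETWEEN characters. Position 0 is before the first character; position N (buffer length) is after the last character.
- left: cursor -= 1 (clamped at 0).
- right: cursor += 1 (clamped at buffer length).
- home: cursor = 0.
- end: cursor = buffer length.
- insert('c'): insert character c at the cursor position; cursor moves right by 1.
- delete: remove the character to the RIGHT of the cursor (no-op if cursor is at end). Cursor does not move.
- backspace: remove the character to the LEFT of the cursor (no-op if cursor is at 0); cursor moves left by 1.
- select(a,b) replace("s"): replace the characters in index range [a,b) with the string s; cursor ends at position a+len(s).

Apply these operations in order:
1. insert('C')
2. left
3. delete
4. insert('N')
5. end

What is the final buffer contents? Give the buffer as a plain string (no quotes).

Answer: NHZTWJSDD

Derivation:
After op 1 (insert('C')): buf='CHZTWJSDD' cursor=1
After op 2 (left): buf='CHZTWJSDD' cursor=0
After op 3 (delete): buf='HZTWJSDD' cursor=0
After op 4 (insert('N')): buf='NHZTWJSDD' cursor=1
After op 5 (end): buf='NHZTWJSDD' cursor=9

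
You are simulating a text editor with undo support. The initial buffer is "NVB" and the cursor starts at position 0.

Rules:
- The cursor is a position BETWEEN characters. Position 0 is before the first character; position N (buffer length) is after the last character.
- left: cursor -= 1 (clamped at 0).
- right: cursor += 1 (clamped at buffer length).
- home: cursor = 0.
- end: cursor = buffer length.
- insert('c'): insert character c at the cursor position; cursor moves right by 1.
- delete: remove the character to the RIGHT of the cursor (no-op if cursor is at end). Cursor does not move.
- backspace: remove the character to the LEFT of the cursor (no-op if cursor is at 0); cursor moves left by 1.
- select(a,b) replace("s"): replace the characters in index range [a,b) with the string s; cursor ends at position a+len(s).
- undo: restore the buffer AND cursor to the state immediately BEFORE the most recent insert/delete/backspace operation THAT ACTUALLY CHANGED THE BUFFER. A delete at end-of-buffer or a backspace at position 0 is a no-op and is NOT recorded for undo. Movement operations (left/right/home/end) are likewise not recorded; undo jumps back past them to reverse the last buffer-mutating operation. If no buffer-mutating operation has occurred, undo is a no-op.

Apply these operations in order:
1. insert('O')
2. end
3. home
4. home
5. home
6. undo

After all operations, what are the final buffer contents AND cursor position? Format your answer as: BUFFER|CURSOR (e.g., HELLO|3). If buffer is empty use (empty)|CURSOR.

Answer: NVB|0

Derivation:
After op 1 (insert('O')): buf='ONVB' cursor=1
After op 2 (end): buf='ONVB' cursor=4
After op 3 (home): buf='ONVB' cursor=0
After op 4 (home): buf='ONVB' cursor=0
After op 5 (home): buf='ONVB' cursor=0
After op 6 (undo): buf='NVB' cursor=0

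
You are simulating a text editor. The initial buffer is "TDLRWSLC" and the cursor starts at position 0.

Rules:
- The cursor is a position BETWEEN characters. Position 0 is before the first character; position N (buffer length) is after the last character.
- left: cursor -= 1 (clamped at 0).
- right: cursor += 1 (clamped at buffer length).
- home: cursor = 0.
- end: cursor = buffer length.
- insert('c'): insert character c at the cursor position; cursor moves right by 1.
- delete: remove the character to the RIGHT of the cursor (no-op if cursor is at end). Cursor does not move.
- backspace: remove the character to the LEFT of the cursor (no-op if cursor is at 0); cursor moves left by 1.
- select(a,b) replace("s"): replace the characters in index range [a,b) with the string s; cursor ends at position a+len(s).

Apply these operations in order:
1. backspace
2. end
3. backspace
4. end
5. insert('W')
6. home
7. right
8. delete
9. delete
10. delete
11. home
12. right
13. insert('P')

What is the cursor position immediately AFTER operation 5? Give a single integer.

After op 1 (backspace): buf='TDLRWSLC' cursor=0
After op 2 (end): buf='TDLRWSLC' cursor=8
After op 3 (backspace): buf='TDLRWSL' cursor=7
After op 4 (end): buf='TDLRWSL' cursor=7
After op 5 (insert('W')): buf='TDLRWSLW' cursor=8

Answer: 8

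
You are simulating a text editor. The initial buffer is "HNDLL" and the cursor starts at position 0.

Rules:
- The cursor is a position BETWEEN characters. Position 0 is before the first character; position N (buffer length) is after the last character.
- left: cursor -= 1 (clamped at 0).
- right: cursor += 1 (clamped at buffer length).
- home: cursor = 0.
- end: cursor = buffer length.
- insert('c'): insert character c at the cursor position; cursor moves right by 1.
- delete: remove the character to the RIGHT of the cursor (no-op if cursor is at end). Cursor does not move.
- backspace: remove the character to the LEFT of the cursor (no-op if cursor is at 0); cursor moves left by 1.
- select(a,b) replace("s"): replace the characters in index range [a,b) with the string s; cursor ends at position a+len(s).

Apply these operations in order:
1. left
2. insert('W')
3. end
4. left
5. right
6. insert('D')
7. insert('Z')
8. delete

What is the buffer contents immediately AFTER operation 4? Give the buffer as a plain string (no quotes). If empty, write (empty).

Answer: WHNDLL

Derivation:
After op 1 (left): buf='HNDLL' cursor=0
After op 2 (insert('W')): buf='WHNDLL' cursor=1
After op 3 (end): buf='WHNDLL' cursor=6
After op 4 (left): buf='WHNDLL' cursor=5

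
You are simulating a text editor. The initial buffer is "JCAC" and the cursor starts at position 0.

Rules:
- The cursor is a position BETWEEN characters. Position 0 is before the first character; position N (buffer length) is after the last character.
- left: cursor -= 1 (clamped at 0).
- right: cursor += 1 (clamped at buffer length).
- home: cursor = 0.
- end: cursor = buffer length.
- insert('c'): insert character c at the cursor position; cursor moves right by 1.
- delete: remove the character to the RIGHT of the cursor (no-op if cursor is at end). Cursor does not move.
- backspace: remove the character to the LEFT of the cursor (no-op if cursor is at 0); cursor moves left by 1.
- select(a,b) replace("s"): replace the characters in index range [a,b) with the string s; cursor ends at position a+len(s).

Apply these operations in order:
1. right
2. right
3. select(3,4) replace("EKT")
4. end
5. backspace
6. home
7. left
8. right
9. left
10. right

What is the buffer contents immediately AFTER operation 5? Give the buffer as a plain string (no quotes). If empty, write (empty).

Answer: JCAEK

Derivation:
After op 1 (right): buf='JCAC' cursor=1
After op 2 (right): buf='JCAC' cursor=2
After op 3 (select(3,4) replace("EKT")): buf='JCAEKT' cursor=6
After op 4 (end): buf='JCAEKT' cursor=6
After op 5 (backspace): buf='JCAEK' cursor=5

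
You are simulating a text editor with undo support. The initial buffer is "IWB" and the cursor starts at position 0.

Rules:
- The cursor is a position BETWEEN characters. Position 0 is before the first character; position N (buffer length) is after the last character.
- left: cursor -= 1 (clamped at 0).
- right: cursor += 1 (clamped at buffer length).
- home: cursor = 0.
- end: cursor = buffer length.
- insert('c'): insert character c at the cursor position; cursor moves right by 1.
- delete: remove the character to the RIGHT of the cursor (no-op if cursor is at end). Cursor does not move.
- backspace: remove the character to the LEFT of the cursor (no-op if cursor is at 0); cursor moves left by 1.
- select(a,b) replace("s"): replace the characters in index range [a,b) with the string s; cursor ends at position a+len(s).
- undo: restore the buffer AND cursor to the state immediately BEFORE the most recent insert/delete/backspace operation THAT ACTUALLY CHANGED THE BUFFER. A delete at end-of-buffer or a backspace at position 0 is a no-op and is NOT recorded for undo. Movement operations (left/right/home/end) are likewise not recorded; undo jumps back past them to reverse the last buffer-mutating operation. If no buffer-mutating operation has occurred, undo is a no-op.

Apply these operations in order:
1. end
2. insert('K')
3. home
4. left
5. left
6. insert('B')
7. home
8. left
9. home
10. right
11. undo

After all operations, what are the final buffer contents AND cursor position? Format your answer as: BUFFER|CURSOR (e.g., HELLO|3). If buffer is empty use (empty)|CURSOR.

Answer: IWBK|0

Derivation:
After op 1 (end): buf='IWB' cursor=3
After op 2 (insert('K')): buf='IWBK' cursor=4
After op 3 (home): buf='IWBK' cursor=0
After op 4 (left): buf='IWBK' cursor=0
After op 5 (left): buf='IWBK' cursor=0
After op 6 (insert('B')): buf='BIWBK' cursor=1
After op 7 (home): buf='BIWBK' cursor=0
After op 8 (left): buf='BIWBK' cursor=0
After op 9 (home): buf='BIWBK' cursor=0
After op 10 (right): buf='BIWBK' cursor=1
After op 11 (undo): buf='IWBK' cursor=0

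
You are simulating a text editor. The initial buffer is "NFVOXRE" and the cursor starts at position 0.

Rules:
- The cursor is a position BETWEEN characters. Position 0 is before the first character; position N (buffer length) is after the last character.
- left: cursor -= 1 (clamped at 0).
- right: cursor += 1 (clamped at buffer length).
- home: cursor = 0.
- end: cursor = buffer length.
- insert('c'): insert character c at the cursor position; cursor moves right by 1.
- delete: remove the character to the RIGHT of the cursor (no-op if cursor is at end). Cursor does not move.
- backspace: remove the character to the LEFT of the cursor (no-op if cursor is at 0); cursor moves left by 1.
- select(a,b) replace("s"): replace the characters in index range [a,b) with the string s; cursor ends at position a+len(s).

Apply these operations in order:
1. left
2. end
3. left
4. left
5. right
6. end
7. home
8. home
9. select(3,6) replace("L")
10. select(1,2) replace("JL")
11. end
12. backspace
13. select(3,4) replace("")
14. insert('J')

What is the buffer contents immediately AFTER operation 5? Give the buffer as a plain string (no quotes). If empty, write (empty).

Answer: NFVOXRE

Derivation:
After op 1 (left): buf='NFVOXRE' cursor=0
After op 2 (end): buf='NFVOXRE' cursor=7
After op 3 (left): buf='NFVOXRE' cursor=6
After op 4 (left): buf='NFVOXRE' cursor=5
After op 5 (right): buf='NFVOXRE' cursor=6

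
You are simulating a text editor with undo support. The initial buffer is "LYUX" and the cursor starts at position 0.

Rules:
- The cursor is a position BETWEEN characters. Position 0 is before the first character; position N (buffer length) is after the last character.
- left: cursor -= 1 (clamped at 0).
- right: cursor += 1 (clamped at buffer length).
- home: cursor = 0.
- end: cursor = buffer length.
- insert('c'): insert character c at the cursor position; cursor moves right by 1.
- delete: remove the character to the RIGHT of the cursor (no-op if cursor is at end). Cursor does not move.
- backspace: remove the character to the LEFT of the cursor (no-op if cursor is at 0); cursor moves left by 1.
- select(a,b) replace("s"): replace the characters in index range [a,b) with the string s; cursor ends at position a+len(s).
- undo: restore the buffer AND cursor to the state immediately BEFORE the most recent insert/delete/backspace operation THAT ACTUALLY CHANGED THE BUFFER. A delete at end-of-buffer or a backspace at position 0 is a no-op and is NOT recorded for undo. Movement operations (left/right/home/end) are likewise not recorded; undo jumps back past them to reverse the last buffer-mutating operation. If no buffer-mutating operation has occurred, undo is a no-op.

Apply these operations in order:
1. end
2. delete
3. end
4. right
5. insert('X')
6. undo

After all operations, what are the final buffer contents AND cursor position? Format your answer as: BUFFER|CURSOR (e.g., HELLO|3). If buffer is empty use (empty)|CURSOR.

Answer: LYUX|4

Derivation:
After op 1 (end): buf='LYUX' cursor=4
After op 2 (delete): buf='LYUX' cursor=4
After op 3 (end): buf='LYUX' cursor=4
After op 4 (right): buf='LYUX' cursor=4
After op 5 (insert('X')): buf='LYUXX' cursor=5
After op 6 (undo): buf='LYUX' cursor=4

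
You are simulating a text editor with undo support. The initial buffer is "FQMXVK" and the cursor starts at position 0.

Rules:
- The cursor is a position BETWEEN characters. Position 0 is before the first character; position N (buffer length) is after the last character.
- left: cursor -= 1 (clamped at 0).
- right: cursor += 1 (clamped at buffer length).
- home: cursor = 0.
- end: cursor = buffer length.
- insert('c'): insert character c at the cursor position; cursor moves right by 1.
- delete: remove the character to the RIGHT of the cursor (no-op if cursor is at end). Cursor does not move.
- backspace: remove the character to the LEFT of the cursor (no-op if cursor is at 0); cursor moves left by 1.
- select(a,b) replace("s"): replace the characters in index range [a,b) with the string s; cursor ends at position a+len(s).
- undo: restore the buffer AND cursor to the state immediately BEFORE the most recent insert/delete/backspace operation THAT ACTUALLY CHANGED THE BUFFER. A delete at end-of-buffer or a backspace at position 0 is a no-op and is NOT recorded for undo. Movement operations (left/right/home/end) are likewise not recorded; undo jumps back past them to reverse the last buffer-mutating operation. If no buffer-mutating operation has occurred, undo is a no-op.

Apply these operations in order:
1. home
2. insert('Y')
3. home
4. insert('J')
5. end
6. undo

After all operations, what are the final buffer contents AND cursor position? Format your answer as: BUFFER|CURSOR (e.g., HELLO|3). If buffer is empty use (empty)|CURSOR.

After op 1 (home): buf='FQMXVK' cursor=0
After op 2 (insert('Y')): buf='YFQMXVK' cursor=1
After op 3 (home): buf='YFQMXVK' cursor=0
After op 4 (insert('J')): buf='JYFQMXVK' cursor=1
After op 5 (end): buf='JYFQMXVK' cursor=8
After op 6 (undo): buf='YFQMXVK' cursor=0

Answer: YFQMXVK|0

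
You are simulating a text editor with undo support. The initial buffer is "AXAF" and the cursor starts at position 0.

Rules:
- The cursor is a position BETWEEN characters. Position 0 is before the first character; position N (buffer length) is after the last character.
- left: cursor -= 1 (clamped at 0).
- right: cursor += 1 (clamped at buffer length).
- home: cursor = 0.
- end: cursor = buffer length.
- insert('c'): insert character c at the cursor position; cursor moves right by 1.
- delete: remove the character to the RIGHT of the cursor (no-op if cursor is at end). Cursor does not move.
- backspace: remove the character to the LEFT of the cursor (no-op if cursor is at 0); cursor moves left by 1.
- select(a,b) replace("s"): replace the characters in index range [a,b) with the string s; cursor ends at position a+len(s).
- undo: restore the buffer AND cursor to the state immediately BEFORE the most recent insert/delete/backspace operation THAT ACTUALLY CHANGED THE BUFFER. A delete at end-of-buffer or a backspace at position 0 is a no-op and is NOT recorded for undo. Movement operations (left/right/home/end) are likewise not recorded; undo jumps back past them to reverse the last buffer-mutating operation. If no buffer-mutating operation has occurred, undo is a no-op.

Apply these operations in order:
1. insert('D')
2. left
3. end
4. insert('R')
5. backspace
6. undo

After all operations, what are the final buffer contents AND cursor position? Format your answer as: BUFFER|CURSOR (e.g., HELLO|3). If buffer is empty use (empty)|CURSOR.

After op 1 (insert('D')): buf='DAXAF' cursor=1
After op 2 (left): buf='DAXAF' cursor=0
After op 3 (end): buf='DAXAF' cursor=5
After op 4 (insert('R')): buf='DAXAFR' cursor=6
After op 5 (backspace): buf='DAXAF' cursor=5
After op 6 (undo): buf='DAXAFR' cursor=6

Answer: DAXAFR|6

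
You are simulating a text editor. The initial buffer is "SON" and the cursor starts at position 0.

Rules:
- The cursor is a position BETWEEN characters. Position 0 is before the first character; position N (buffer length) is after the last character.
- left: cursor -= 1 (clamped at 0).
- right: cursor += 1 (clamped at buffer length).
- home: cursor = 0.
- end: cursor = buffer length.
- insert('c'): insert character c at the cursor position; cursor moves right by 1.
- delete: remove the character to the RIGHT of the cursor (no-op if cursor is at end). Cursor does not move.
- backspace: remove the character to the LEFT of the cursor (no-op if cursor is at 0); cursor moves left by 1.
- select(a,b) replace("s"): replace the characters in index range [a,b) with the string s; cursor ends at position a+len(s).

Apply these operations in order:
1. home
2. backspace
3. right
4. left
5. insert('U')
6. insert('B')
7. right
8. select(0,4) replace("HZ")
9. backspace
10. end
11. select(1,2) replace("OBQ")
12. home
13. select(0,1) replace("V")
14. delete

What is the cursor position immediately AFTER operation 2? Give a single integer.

After op 1 (home): buf='SON' cursor=0
After op 2 (backspace): buf='SON' cursor=0

Answer: 0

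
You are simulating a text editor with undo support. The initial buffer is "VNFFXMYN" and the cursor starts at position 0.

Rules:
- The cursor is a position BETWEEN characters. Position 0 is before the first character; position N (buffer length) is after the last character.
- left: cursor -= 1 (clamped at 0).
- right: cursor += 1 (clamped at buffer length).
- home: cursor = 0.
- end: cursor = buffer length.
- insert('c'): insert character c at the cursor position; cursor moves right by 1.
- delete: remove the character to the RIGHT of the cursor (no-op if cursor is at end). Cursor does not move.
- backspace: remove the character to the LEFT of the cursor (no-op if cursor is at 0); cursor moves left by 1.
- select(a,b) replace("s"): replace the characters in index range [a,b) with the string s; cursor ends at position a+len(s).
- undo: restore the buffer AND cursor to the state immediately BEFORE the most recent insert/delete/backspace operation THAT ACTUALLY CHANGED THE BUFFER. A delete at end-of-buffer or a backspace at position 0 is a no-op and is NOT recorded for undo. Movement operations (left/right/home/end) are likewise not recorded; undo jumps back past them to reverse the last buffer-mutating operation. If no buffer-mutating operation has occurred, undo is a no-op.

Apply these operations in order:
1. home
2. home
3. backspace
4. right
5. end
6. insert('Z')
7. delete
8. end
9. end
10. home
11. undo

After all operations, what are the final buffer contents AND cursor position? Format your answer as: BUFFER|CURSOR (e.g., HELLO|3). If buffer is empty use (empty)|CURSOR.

After op 1 (home): buf='VNFFXMYN' cursor=0
After op 2 (home): buf='VNFFXMYN' cursor=0
After op 3 (backspace): buf='VNFFXMYN' cursor=0
After op 4 (right): buf='VNFFXMYN' cursor=1
After op 5 (end): buf='VNFFXMYN' cursor=8
After op 6 (insert('Z')): buf='VNFFXMYNZ' cursor=9
After op 7 (delete): buf='VNFFXMYNZ' cursor=9
After op 8 (end): buf='VNFFXMYNZ' cursor=9
After op 9 (end): buf='VNFFXMYNZ' cursor=9
After op 10 (home): buf='VNFFXMYNZ' cursor=0
After op 11 (undo): buf='VNFFXMYN' cursor=8

Answer: VNFFXMYN|8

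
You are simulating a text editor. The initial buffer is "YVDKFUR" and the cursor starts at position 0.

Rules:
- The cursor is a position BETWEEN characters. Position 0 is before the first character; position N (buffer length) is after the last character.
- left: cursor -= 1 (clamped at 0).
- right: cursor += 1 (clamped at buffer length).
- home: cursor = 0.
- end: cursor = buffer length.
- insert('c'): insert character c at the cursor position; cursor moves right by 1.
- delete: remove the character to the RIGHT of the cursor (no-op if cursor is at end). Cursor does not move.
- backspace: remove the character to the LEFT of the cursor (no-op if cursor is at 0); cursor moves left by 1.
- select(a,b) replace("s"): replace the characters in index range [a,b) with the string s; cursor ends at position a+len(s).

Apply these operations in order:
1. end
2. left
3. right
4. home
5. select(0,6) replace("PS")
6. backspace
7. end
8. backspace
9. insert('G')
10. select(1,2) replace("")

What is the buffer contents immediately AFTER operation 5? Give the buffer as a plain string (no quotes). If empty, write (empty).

After op 1 (end): buf='YVDKFUR' cursor=7
After op 2 (left): buf='YVDKFUR' cursor=6
After op 3 (right): buf='YVDKFUR' cursor=7
After op 4 (home): buf='YVDKFUR' cursor=0
After op 5 (select(0,6) replace("PS")): buf='PSR' cursor=2

Answer: PSR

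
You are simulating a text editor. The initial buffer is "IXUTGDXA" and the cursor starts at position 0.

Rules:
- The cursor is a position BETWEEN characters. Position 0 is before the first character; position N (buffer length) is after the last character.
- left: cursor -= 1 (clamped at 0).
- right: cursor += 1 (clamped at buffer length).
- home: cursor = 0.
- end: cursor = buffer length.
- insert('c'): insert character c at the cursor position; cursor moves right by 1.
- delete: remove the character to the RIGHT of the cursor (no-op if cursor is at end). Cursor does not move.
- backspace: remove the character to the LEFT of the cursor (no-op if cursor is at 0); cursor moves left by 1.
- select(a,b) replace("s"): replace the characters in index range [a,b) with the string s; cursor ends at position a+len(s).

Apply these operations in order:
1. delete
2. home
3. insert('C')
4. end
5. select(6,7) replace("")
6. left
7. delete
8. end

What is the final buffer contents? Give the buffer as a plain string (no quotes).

After op 1 (delete): buf='XUTGDXA' cursor=0
After op 2 (home): buf='XUTGDXA' cursor=0
After op 3 (insert('C')): buf='CXUTGDXA' cursor=1
After op 4 (end): buf='CXUTGDXA' cursor=8
After op 5 (select(6,7) replace("")): buf='CXUTGDA' cursor=6
After op 6 (left): buf='CXUTGDA' cursor=5
After op 7 (delete): buf='CXUTGA' cursor=5
After op 8 (end): buf='CXUTGA' cursor=6

Answer: CXUTGA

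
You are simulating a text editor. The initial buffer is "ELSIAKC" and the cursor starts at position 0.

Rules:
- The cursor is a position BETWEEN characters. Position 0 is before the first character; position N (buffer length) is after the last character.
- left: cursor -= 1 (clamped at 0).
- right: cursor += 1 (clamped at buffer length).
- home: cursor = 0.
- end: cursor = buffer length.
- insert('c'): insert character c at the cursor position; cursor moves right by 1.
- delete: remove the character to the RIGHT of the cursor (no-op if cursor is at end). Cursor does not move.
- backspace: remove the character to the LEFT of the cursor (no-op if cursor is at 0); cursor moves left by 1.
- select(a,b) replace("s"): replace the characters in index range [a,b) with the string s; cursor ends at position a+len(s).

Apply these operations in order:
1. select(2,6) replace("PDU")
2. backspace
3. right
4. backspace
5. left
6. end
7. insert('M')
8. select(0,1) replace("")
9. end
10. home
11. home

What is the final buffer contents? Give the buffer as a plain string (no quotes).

Answer: LPDM

Derivation:
After op 1 (select(2,6) replace("PDU")): buf='ELPDUC' cursor=5
After op 2 (backspace): buf='ELPDC' cursor=4
After op 3 (right): buf='ELPDC' cursor=5
After op 4 (backspace): buf='ELPD' cursor=4
After op 5 (left): buf='ELPD' cursor=3
After op 6 (end): buf='ELPD' cursor=4
After op 7 (insert('M')): buf='ELPDM' cursor=5
After op 8 (select(0,1) replace("")): buf='LPDM' cursor=0
After op 9 (end): buf='LPDM' cursor=4
After op 10 (home): buf='LPDM' cursor=0
After op 11 (home): buf='LPDM' cursor=0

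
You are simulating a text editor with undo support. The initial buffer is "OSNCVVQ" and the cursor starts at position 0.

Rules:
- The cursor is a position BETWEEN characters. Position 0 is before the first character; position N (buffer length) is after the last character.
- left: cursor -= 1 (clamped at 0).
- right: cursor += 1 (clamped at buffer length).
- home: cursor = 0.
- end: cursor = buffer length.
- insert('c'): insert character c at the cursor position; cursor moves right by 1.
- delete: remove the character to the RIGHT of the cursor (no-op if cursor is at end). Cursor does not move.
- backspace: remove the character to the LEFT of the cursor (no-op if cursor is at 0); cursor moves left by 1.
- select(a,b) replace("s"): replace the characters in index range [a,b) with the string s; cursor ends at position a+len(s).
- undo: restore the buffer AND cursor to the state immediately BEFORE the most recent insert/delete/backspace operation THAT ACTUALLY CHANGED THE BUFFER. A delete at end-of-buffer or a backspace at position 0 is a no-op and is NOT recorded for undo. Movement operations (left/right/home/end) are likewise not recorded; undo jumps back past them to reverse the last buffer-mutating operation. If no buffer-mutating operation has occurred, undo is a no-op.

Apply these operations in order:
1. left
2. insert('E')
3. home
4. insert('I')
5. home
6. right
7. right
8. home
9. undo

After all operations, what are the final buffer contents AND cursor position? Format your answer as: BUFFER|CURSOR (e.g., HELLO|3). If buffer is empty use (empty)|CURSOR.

After op 1 (left): buf='OSNCVVQ' cursor=0
After op 2 (insert('E')): buf='EOSNCVVQ' cursor=1
After op 3 (home): buf='EOSNCVVQ' cursor=0
After op 4 (insert('I')): buf='IEOSNCVVQ' cursor=1
After op 5 (home): buf='IEOSNCVVQ' cursor=0
After op 6 (right): buf='IEOSNCVVQ' cursor=1
After op 7 (right): buf='IEOSNCVVQ' cursor=2
After op 8 (home): buf='IEOSNCVVQ' cursor=0
After op 9 (undo): buf='EOSNCVVQ' cursor=0

Answer: EOSNCVVQ|0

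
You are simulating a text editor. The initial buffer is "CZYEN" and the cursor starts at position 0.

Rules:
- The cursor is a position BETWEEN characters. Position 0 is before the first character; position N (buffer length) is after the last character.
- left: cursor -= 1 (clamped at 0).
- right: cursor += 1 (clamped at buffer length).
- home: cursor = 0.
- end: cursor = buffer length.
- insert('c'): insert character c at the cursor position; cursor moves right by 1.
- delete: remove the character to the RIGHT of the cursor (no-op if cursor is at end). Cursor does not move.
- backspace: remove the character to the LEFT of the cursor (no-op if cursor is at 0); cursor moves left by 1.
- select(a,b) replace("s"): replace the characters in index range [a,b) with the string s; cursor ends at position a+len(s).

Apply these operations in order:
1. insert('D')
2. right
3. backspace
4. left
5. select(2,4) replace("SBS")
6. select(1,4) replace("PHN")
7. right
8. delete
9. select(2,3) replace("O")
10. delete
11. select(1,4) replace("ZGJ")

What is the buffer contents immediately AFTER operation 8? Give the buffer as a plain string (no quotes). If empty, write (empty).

Answer: DPHNS

Derivation:
After op 1 (insert('D')): buf='DCZYEN' cursor=1
After op 2 (right): buf='DCZYEN' cursor=2
After op 3 (backspace): buf='DZYEN' cursor=1
After op 4 (left): buf='DZYEN' cursor=0
After op 5 (select(2,4) replace("SBS")): buf='DZSBSN' cursor=5
After op 6 (select(1,4) replace("PHN")): buf='DPHNSN' cursor=4
After op 7 (right): buf='DPHNSN' cursor=5
After op 8 (delete): buf='DPHNS' cursor=5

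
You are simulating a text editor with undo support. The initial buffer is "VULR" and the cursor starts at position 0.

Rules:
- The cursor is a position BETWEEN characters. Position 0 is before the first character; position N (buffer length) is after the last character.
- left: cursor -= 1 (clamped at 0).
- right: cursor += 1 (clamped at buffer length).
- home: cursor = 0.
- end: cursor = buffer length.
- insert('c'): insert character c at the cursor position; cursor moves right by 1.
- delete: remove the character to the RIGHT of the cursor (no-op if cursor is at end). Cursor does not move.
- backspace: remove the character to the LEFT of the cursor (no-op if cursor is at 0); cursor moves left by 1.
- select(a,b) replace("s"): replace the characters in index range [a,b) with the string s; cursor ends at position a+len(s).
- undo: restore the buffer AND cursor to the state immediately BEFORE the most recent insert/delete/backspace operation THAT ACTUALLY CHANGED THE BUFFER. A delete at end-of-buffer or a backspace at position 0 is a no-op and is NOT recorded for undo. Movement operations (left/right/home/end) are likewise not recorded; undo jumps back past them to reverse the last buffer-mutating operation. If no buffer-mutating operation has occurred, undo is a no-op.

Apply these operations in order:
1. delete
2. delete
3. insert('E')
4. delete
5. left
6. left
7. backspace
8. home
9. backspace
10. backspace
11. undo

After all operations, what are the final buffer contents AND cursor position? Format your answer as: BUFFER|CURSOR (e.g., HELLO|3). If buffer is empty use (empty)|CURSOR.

Answer: ELR|1

Derivation:
After op 1 (delete): buf='ULR' cursor=0
After op 2 (delete): buf='LR' cursor=0
After op 3 (insert('E')): buf='ELR' cursor=1
After op 4 (delete): buf='ER' cursor=1
After op 5 (left): buf='ER' cursor=0
After op 6 (left): buf='ER' cursor=0
After op 7 (backspace): buf='ER' cursor=0
After op 8 (home): buf='ER' cursor=0
After op 9 (backspace): buf='ER' cursor=0
After op 10 (backspace): buf='ER' cursor=0
After op 11 (undo): buf='ELR' cursor=1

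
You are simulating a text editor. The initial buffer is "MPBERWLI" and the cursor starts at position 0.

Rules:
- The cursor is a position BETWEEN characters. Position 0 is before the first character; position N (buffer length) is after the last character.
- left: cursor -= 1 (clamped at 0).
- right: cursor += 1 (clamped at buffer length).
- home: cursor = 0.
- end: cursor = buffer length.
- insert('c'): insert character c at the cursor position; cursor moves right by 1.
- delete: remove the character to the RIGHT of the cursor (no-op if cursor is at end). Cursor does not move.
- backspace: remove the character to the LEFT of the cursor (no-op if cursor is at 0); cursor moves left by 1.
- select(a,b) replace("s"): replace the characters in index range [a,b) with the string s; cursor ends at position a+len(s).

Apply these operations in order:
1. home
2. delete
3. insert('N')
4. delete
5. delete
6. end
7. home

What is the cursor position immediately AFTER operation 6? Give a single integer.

After op 1 (home): buf='MPBERWLI' cursor=0
After op 2 (delete): buf='PBERWLI' cursor=0
After op 3 (insert('N')): buf='NPBERWLI' cursor=1
After op 4 (delete): buf='NBERWLI' cursor=1
After op 5 (delete): buf='NERWLI' cursor=1
After op 6 (end): buf='NERWLI' cursor=6

Answer: 6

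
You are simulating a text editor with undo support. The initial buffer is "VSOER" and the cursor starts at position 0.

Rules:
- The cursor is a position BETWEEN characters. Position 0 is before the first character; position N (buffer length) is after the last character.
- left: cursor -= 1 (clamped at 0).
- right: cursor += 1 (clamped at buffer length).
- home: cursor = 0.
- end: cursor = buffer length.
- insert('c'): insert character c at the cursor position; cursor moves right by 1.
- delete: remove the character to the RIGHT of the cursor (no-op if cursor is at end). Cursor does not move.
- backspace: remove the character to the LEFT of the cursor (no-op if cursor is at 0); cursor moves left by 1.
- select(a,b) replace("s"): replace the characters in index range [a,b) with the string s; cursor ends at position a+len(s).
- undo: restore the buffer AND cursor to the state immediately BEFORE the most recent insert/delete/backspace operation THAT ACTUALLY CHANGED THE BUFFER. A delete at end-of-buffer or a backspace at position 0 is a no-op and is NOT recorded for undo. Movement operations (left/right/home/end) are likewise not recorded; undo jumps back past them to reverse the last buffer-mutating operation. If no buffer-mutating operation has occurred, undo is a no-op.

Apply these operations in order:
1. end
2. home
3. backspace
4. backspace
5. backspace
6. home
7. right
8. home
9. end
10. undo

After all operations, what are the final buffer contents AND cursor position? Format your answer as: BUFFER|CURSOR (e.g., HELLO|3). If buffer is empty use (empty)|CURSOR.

After op 1 (end): buf='VSOER' cursor=5
After op 2 (home): buf='VSOER' cursor=0
After op 3 (backspace): buf='VSOER' cursor=0
After op 4 (backspace): buf='VSOER' cursor=0
After op 5 (backspace): buf='VSOER' cursor=0
After op 6 (home): buf='VSOER' cursor=0
After op 7 (right): buf='VSOER' cursor=1
After op 8 (home): buf='VSOER' cursor=0
After op 9 (end): buf='VSOER' cursor=5
After op 10 (undo): buf='VSOER' cursor=5

Answer: VSOER|5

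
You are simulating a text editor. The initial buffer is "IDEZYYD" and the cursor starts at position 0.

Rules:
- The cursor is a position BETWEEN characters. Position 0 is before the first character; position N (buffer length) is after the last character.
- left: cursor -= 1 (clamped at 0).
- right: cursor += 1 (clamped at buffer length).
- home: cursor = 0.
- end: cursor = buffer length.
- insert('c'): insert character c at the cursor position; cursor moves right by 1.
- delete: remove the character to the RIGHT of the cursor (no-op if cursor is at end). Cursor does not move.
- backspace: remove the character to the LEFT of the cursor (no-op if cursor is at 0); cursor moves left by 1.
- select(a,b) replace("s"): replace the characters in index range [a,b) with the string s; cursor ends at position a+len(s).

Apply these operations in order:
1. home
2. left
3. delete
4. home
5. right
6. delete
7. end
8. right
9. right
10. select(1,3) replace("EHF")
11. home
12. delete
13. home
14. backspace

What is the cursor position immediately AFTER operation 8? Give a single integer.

Answer: 5

Derivation:
After op 1 (home): buf='IDEZYYD' cursor=0
After op 2 (left): buf='IDEZYYD' cursor=0
After op 3 (delete): buf='DEZYYD' cursor=0
After op 4 (home): buf='DEZYYD' cursor=0
After op 5 (right): buf='DEZYYD' cursor=1
After op 6 (delete): buf='DZYYD' cursor=1
After op 7 (end): buf='DZYYD' cursor=5
After op 8 (right): buf='DZYYD' cursor=5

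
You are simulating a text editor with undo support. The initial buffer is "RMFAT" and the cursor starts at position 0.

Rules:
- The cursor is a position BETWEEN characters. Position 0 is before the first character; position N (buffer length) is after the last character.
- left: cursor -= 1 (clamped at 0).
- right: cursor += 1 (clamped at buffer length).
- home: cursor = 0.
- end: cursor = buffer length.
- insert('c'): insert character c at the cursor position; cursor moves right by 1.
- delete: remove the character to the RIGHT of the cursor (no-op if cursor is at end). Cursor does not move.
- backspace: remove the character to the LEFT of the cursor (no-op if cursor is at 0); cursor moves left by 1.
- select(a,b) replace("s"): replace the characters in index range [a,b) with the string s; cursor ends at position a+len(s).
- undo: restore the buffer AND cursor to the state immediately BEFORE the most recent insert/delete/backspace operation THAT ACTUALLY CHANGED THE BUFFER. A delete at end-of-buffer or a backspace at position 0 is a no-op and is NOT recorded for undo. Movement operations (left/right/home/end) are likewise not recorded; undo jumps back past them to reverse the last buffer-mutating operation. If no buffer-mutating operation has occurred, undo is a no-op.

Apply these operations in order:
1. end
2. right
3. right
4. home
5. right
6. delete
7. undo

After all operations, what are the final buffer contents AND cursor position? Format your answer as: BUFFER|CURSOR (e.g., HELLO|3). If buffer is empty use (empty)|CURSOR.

Answer: RMFAT|1

Derivation:
After op 1 (end): buf='RMFAT' cursor=5
After op 2 (right): buf='RMFAT' cursor=5
After op 3 (right): buf='RMFAT' cursor=5
After op 4 (home): buf='RMFAT' cursor=0
After op 5 (right): buf='RMFAT' cursor=1
After op 6 (delete): buf='RFAT' cursor=1
After op 7 (undo): buf='RMFAT' cursor=1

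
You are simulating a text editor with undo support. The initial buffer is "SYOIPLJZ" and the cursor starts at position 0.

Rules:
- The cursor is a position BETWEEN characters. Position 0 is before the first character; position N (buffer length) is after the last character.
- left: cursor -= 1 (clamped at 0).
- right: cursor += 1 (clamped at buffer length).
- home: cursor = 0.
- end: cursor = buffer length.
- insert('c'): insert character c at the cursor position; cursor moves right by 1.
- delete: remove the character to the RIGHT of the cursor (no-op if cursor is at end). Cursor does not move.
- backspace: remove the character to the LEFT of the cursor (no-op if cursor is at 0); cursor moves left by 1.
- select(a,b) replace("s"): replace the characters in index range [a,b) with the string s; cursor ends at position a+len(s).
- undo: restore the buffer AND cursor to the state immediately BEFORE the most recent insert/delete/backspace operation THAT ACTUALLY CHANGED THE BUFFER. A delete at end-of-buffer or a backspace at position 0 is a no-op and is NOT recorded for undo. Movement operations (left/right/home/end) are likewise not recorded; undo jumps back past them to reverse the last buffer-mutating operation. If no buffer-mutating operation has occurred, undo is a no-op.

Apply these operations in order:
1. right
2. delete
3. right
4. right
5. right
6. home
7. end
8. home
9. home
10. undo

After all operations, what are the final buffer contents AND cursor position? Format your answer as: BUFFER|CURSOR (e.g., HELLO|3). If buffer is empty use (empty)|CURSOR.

Answer: SYOIPLJZ|1

Derivation:
After op 1 (right): buf='SYOIPLJZ' cursor=1
After op 2 (delete): buf='SOIPLJZ' cursor=1
After op 3 (right): buf='SOIPLJZ' cursor=2
After op 4 (right): buf='SOIPLJZ' cursor=3
After op 5 (right): buf='SOIPLJZ' cursor=4
After op 6 (home): buf='SOIPLJZ' cursor=0
After op 7 (end): buf='SOIPLJZ' cursor=7
After op 8 (home): buf='SOIPLJZ' cursor=0
After op 9 (home): buf='SOIPLJZ' cursor=0
After op 10 (undo): buf='SYOIPLJZ' cursor=1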